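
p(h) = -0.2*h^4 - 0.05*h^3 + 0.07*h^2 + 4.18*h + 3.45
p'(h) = -0.8*h^3 - 0.15*h^2 + 0.14*h + 4.18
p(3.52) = -13.85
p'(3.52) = -32.08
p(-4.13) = -67.28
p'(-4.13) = 57.40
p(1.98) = 8.54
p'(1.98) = -2.34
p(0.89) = 7.06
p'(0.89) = 3.62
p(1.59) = 8.79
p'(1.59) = 0.81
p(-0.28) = 2.28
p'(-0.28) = 4.15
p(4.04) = -35.10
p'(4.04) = -50.45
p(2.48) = 5.92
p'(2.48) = -8.60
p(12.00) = -4169.91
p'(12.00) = -1398.14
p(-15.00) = -9999.75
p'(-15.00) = 2668.33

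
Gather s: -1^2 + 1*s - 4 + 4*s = 5*s - 5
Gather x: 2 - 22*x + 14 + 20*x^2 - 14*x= 20*x^2 - 36*x + 16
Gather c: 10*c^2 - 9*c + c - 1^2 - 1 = 10*c^2 - 8*c - 2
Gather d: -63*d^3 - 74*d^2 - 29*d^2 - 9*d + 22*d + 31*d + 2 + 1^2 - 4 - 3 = -63*d^3 - 103*d^2 + 44*d - 4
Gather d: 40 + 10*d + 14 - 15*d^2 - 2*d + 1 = -15*d^2 + 8*d + 55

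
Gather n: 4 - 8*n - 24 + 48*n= 40*n - 20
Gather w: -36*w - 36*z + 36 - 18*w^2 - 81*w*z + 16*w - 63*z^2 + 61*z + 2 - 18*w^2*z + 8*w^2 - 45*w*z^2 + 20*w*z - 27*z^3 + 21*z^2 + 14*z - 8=w^2*(-18*z - 10) + w*(-45*z^2 - 61*z - 20) - 27*z^3 - 42*z^2 + 39*z + 30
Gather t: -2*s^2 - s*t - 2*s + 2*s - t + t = -2*s^2 - s*t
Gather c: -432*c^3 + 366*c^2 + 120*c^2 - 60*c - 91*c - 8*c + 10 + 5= -432*c^3 + 486*c^2 - 159*c + 15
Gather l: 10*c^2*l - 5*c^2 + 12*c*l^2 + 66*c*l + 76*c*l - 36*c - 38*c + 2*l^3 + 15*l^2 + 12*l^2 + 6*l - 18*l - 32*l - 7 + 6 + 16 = -5*c^2 - 74*c + 2*l^3 + l^2*(12*c + 27) + l*(10*c^2 + 142*c - 44) + 15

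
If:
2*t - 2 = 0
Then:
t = 1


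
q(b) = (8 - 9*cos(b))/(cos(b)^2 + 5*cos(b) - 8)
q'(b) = (8 - 9*cos(b))*(2*sin(b)*cos(b) + 5*sin(b))/(cos(b)^2 + 5*cos(b) - 8)^2 + 9*sin(b)/(cos(b)^2 + 5*cos(b) - 8)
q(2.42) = -1.32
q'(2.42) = -0.26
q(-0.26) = 0.31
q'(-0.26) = 1.28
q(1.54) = -0.98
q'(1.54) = -0.51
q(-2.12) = -1.23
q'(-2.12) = 0.34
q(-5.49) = -0.42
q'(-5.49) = -1.12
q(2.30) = -1.29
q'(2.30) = -0.29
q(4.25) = -1.20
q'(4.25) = 0.36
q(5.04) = -0.81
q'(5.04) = 0.67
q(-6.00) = 0.28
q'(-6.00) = -1.34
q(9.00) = -1.38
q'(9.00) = -0.16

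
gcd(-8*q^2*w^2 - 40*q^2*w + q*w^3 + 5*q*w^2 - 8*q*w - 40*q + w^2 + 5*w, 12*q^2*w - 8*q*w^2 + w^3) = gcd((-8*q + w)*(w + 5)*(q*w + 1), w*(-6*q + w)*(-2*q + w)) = 1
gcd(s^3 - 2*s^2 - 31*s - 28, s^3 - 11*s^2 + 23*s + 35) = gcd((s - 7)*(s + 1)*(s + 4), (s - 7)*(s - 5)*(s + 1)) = s^2 - 6*s - 7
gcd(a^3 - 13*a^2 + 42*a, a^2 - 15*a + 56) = a - 7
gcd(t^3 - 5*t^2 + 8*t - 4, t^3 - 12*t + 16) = t^2 - 4*t + 4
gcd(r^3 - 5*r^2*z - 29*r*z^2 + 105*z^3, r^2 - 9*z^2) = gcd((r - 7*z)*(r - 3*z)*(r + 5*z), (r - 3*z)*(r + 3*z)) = -r + 3*z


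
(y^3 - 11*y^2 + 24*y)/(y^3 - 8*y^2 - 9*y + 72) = y/(y + 3)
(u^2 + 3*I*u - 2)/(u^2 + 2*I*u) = (u + I)/u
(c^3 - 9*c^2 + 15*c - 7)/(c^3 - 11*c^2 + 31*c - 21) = (c - 1)/(c - 3)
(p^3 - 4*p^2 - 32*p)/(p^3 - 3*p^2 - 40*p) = (p + 4)/(p + 5)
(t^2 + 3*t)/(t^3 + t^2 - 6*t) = 1/(t - 2)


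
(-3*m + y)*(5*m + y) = -15*m^2 + 2*m*y + y^2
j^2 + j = j*(j + 1)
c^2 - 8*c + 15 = (c - 5)*(c - 3)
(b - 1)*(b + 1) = b^2 - 1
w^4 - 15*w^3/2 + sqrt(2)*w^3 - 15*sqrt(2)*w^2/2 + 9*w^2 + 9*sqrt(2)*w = w*(w - 6)*(w - 3/2)*(w + sqrt(2))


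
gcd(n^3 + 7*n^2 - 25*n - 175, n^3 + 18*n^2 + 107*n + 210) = n^2 + 12*n + 35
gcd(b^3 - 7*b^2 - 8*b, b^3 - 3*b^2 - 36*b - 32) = b^2 - 7*b - 8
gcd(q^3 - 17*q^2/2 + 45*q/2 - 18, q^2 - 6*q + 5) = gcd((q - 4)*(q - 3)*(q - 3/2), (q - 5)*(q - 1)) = 1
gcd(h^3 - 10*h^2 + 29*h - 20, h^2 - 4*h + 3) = h - 1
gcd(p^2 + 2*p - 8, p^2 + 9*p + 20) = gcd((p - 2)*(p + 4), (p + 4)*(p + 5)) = p + 4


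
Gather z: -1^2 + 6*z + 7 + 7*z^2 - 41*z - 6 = 7*z^2 - 35*z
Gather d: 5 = 5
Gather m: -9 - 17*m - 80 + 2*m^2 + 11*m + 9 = 2*m^2 - 6*m - 80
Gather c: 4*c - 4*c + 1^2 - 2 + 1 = 0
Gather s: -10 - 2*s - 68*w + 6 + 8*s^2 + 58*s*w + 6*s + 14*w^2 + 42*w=8*s^2 + s*(58*w + 4) + 14*w^2 - 26*w - 4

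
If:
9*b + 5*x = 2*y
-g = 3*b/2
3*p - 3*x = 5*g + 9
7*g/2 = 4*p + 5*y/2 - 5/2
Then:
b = 82*y/239 + 190/239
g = -123*y/239 - 285/239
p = -257*y/239 - 100/239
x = -52*y/239 - 342/239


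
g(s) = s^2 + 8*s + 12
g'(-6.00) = -4.00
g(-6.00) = 0.00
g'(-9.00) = -10.00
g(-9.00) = 21.00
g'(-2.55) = 2.90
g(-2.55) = -1.90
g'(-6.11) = -4.22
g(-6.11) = 0.45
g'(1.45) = 10.90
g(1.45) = 25.70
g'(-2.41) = 3.18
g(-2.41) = -1.47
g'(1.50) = 11.00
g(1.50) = 26.25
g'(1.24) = 10.48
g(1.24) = 23.46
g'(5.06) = 18.12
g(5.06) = 78.08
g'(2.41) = 12.82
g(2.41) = 37.09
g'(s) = 2*s + 8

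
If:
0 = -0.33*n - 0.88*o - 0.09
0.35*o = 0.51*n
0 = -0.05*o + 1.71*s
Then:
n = -0.06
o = -0.08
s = -0.00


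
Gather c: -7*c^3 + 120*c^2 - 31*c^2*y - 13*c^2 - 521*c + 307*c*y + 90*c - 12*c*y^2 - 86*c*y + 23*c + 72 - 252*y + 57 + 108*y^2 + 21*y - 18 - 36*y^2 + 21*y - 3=-7*c^3 + c^2*(107 - 31*y) + c*(-12*y^2 + 221*y - 408) + 72*y^2 - 210*y + 108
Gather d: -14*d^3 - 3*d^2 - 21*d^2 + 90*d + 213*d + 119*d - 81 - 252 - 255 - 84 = -14*d^3 - 24*d^2 + 422*d - 672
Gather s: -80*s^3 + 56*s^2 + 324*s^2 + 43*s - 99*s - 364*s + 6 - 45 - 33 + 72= -80*s^3 + 380*s^2 - 420*s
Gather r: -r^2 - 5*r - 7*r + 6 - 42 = -r^2 - 12*r - 36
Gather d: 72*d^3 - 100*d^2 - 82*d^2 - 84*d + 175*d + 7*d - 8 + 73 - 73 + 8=72*d^3 - 182*d^2 + 98*d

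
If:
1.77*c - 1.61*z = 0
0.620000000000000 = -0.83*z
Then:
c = -0.68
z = -0.75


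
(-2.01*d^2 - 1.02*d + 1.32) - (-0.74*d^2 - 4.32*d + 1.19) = -1.27*d^2 + 3.3*d + 0.13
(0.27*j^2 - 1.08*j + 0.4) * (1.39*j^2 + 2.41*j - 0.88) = 0.3753*j^4 - 0.8505*j^3 - 2.2844*j^2 + 1.9144*j - 0.352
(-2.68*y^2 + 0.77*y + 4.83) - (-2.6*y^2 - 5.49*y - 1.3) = -0.0800000000000001*y^2 + 6.26*y + 6.13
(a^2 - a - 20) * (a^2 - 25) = a^4 - a^3 - 45*a^2 + 25*a + 500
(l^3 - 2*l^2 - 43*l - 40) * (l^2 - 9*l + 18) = l^5 - 11*l^4 - 7*l^3 + 311*l^2 - 414*l - 720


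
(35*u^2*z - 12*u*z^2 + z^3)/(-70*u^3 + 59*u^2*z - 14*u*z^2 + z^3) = z/(-2*u + z)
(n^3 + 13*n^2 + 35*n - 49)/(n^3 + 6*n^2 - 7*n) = (n + 7)/n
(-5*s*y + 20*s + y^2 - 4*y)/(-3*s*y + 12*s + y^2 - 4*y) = (-5*s + y)/(-3*s + y)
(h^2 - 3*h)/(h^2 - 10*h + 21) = h/(h - 7)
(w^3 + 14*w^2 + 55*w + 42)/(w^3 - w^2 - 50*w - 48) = (w + 7)/(w - 8)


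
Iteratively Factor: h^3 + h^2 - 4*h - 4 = (h + 2)*(h^2 - h - 2) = (h - 2)*(h + 2)*(h + 1)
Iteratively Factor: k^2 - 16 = (k + 4)*(k - 4)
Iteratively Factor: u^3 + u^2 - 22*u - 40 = (u + 4)*(u^2 - 3*u - 10) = (u - 5)*(u + 4)*(u + 2)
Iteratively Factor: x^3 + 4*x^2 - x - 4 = (x - 1)*(x^2 + 5*x + 4) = (x - 1)*(x + 1)*(x + 4)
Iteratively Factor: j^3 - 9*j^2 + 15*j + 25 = (j + 1)*(j^2 - 10*j + 25) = (j - 5)*(j + 1)*(j - 5)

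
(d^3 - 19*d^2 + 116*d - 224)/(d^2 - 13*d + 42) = (d^2 - 12*d + 32)/(d - 6)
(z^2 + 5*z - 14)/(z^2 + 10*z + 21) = (z - 2)/(z + 3)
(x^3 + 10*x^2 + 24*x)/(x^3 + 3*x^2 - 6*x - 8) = x*(x + 6)/(x^2 - x - 2)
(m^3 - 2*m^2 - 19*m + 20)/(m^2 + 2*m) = (m^3 - 2*m^2 - 19*m + 20)/(m*(m + 2))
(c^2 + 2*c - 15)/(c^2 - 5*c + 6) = (c + 5)/(c - 2)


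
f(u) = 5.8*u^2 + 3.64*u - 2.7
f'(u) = 11.6*u + 3.64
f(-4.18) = 83.42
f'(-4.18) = -44.85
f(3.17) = 67.12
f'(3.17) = 40.41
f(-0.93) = -1.07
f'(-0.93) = -7.15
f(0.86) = 4.72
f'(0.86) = 13.62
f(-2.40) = 21.97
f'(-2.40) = -24.20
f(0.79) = 3.80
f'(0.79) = 12.80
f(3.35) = 74.58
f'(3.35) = 42.50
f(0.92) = 5.56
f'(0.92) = 14.31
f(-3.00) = 38.58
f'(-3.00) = -31.16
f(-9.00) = 434.34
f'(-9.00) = -100.76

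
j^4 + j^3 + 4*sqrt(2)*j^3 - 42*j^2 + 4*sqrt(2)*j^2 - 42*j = j*(j + 1)*(j - 3*sqrt(2))*(j + 7*sqrt(2))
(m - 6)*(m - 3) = m^2 - 9*m + 18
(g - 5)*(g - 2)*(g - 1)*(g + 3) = g^4 - 5*g^3 - 7*g^2 + 41*g - 30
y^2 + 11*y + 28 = (y + 4)*(y + 7)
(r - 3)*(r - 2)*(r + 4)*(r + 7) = r^4 + 6*r^3 - 21*r^2 - 74*r + 168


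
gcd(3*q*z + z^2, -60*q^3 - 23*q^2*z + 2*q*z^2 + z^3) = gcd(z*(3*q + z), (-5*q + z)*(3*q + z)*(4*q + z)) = 3*q + z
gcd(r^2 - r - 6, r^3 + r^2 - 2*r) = r + 2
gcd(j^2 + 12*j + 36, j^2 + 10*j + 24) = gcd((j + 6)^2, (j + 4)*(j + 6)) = j + 6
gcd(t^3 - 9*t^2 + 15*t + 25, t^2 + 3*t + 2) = t + 1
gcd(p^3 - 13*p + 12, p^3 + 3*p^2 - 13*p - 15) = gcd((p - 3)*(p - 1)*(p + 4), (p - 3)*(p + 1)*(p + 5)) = p - 3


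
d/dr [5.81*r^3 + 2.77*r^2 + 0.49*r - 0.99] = 17.43*r^2 + 5.54*r + 0.49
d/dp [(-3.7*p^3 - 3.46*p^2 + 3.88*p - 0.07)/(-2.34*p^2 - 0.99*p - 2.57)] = (8.658*p^4 + 7.326*p^3 + 41.0316*p^2 + 17.4568*p - 10.0409)/(5.4756*p^4 + 4.6332*p^3 + 13.0077*p^2 + 5.0886*p + 6.6049)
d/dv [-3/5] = 0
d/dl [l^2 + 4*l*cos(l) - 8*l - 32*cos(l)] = -4*l*sin(l) + 2*l + 32*sin(l) + 4*cos(l) - 8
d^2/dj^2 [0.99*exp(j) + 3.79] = 0.99*exp(j)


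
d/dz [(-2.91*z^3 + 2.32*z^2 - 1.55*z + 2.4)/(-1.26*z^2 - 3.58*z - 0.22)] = (3.6666*z^4 + 20.8356*z^3 - 8.338*z^2 + 5.0272*z + 8.933)/(1.5876*z^4 + 9.0216*z^3 + 13.3708*z^2 + 1.5752*z + 0.0484)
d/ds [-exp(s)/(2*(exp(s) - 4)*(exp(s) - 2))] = (exp(2*s) - 8)*exp(s)/(2*(exp(4*s) - 12*exp(3*s) + 52*exp(2*s) - 96*exp(s) + 64))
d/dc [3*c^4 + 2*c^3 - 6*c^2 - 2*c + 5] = 12*c^3 + 6*c^2 - 12*c - 2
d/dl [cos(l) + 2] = -sin(l)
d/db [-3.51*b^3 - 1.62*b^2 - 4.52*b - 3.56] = -10.53*b^2 - 3.24*b - 4.52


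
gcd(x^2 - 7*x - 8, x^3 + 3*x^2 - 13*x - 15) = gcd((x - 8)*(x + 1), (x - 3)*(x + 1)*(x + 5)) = x + 1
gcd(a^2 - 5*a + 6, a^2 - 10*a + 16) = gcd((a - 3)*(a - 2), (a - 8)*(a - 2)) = a - 2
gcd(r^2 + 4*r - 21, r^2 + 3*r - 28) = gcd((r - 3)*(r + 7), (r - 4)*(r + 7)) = r + 7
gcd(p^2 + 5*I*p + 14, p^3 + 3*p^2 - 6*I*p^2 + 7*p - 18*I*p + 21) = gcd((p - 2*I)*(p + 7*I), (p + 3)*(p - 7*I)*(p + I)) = 1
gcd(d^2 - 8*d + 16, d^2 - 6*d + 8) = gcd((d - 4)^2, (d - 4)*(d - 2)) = d - 4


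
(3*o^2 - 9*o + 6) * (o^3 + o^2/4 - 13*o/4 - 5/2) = 3*o^5 - 33*o^4/4 - 6*o^3 + 93*o^2/4 + 3*o - 15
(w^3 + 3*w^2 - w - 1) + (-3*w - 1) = w^3 + 3*w^2 - 4*w - 2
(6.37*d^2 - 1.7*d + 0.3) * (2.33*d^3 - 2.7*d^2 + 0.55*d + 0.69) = 14.8421*d^5 - 21.16*d^4 + 8.7925*d^3 + 2.6503*d^2 - 1.008*d + 0.207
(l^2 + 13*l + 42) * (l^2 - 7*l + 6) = l^4 + 6*l^3 - 43*l^2 - 216*l + 252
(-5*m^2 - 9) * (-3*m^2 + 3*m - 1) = 15*m^4 - 15*m^3 + 32*m^2 - 27*m + 9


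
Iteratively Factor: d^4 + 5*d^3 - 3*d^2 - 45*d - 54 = (d + 3)*(d^3 + 2*d^2 - 9*d - 18) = (d + 2)*(d + 3)*(d^2 - 9) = (d - 3)*(d + 2)*(d + 3)*(d + 3)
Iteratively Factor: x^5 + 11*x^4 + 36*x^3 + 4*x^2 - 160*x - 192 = (x + 2)*(x^4 + 9*x^3 + 18*x^2 - 32*x - 96) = (x - 2)*(x + 2)*(x^3 + 11*x^2 + 40*x + 48) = (x - 2)*(x + 2)*(x + 4)*(x^2 + 7*x + 12) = (x - 2)*(x + 2)*(x + 4)^2*(x + 3)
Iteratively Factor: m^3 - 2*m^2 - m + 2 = (m + 1)*(m^2 - 3*m + 2) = (m - 2)*(m + 1)*(m - 1)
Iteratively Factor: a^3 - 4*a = (a - 2)*(a^2 + 2*a) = (a - 2)*(a + 2)*(a)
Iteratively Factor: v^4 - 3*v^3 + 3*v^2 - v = (v)*(v^3 - 3*v^2 + 3*v - 1) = v*(v - 1)*(v^2 - 2*v + 1) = v*(v - 1)^2*(v - 1)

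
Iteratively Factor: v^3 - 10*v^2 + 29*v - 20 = (v - 5)*(v^2 - 5*v + 4) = (v - 5)*(v - 4)*(v - 1)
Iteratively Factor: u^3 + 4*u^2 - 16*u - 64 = (u + 4)*(u^2 - 16) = (u + 4)^2*(u - 4)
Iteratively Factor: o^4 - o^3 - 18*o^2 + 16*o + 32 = (o - 2)*(o^3 + o^2 - 16*o - 16) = (o - 2)*(o + 1)*(o^2 - 16) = (o - 2)*(o + 1)*(o + 4)*(o - 4)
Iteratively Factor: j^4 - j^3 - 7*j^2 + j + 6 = (j + 2)*(j^3 - 3*j^2 - j + 3) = (j - 1)*(j + 2)*(j^2 - 2*j - 3) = (j - 3)*(j - 1)*(j + 2)*(j + 1)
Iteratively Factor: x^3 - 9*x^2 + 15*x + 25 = (x - 5)*(x^2 - 4*x - 5) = (x - 5)*(x + 1)*(x - 5)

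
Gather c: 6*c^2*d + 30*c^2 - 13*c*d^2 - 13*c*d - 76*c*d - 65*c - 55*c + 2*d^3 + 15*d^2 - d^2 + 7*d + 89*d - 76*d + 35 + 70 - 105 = c^2*(6*d + 30) + c*(-13*d^2 - 89*d - 120) + 2*d^3 + 14*d^2 + 20*d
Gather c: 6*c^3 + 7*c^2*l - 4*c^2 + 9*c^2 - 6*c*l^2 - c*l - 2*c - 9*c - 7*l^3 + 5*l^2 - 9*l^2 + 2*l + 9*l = 6*c^3 + c^2*(7*l + 5) + c*(-6*l^2 - l - 11) - 7*l^3 - 4*l^2 + 11*l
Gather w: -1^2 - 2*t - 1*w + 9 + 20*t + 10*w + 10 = 18*t + 9*w + 18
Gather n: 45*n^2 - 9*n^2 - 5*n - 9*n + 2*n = 36*n^2 - 12*n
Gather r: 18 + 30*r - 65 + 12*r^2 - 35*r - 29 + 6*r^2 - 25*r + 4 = 18*r^2 - 30*r - 72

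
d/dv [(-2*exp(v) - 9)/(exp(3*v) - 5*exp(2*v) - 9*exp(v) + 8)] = (4*exp(3*v) + 17*exp(2*v) - 90*exp(v) - 97)*exp(v)/(exp(6*v) - 10*exp(5*v) + 7*exp(4*v) + 106*exp(3*v) + exp(2*v) - 144*exp(v) + 64)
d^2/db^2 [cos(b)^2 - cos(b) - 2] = cos(b) - 2*cos(2*b)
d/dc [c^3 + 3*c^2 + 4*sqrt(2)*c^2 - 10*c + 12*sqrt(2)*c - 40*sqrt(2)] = 3*c^2 + 6*c + 8*sqrt(2)*c - 10 + 12*sqrt(2)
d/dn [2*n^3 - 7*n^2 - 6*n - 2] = 6*n^2 - 14*n - 6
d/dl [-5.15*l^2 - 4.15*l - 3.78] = -10.3*l - 4.15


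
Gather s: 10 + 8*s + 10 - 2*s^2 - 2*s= -2*s^2 + 6*s + 20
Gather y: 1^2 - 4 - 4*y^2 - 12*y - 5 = -4*y^2 - 12*y - 8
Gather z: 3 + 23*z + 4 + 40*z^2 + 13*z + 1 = 40*z^2 + 36*z + 8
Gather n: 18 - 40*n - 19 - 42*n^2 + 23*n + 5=-42*n^2 - 17*n + 4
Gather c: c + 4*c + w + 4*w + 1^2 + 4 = 5*c + 5*w + 5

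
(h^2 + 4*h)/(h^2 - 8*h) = (h + 4)/(h - 8)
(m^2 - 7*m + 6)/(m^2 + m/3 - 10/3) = 3*(m^2 - 7*m + 6)/(3*m^2 + m - 10)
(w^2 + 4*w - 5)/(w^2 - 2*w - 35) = (w - 1)/(w - 7)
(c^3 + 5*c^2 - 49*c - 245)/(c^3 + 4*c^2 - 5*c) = (c^2 - 49)/(c*(c - 1))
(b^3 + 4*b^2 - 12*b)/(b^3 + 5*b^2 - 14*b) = (b + 6)/(b + 7)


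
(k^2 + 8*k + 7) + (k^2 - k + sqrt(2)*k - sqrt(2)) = 2*k^2 + sqrt(2)*k + 7*k - sqrt(2) + 7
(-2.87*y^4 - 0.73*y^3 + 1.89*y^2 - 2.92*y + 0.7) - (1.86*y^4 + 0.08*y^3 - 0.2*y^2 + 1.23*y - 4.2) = -4.73*y^4 - 0.81*y^3 + 2.09*y^2 - 4.15*y + 4.9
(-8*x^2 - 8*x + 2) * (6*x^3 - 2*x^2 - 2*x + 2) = -48*x^5 - 32*x^4 + 44*x^3 - 4*x^2 - 20*x + 4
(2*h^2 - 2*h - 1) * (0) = 0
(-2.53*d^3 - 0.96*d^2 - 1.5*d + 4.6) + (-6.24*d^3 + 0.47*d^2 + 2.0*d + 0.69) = -8.77*d^3 - 0.49*d^2 + 0.5*d + 5.29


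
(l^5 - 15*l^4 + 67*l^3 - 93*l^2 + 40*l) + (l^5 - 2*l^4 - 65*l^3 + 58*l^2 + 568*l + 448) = 2*l^5 - 17*l^4 + 2*l^3 - 35*l^2 + 608*l + 448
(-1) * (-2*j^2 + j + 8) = 2*j^2 - j - 8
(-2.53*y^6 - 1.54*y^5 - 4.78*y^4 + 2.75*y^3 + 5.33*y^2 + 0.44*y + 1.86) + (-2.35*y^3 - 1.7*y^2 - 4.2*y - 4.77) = -2.53*y^6 - 1.54*y^5 - 4.78*y^4 + 0.4*y^3 + 3.63*y^2 - 3.76*y - 2.91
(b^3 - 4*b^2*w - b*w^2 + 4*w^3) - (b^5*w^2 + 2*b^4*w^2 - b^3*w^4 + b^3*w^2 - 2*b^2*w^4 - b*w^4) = -b^5*w^2 - 2*b^4*w^2 + b^3*w^4 - b^3*w^2 + b^3 + 2*b^2*w^4 - 4*b^2*w + b*w^4 - b*w^2 + 4*w^3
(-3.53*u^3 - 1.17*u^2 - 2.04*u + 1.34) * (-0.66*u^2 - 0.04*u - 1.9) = 2.3298*u^5 + 0.9134*u^4 + 8.1002*u^3 + 1.4202*u^2 + 3.8224*u - 2.546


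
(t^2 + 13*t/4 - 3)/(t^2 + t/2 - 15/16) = 4*(t + 4)/(4*t + 5)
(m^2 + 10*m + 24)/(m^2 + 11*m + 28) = (m + 6)/(m + 7)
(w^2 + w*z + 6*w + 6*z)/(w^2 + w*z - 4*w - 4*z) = (w + 6)/(w - 4)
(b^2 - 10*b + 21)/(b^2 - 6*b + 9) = (b - 7)/(b - 3)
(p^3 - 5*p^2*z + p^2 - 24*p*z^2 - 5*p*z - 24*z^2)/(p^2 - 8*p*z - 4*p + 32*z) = (p^2 + 3*p*z + p + 3*z)/(p - 4)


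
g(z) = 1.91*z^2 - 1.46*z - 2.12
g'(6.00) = 21.46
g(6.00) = 57.88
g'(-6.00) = -24.38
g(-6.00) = 75.40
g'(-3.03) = -13.03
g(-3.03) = 19.84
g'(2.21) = 6.98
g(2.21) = 3.98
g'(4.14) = 14.35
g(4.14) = 24.57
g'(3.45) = 11.72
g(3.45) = 15.58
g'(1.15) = 2.93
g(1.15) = -1.27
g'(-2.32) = -10.32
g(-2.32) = 11.55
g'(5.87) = 20.96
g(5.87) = 55.12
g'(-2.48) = -10.93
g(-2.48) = 13.25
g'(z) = 3.82*z - 1.46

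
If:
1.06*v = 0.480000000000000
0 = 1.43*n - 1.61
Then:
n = 1.13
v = 0.45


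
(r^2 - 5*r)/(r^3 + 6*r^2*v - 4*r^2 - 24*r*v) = (r - 5)/(r^2 + 6*r*v - 4*r - 24*v)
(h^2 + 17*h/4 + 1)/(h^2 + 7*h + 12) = (h + 1/4)/(h + 3)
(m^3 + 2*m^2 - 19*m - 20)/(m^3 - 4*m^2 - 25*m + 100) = (m + 1)/(m - 5)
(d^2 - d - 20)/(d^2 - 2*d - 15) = (d + 4)/(d + 3)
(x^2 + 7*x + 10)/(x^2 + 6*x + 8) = (x + 5)/(x + 4)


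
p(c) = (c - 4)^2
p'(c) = 2*c - 8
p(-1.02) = 25.20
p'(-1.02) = -10.04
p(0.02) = 15.84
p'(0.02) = -7.96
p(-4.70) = 75.69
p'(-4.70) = -17.40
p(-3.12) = 50.69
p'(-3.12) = -14.24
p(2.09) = 3.65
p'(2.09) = -3.82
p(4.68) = 0.46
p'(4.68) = 1.36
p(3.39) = 0.37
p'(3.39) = -1.22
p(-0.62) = 21.34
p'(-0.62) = -9.24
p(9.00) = 25.00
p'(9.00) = 10.00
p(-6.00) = 100.00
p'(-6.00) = -20.00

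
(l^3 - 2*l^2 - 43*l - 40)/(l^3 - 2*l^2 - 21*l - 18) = (l^2 - 3*l - 40)/(l^2 - 3*l - 18)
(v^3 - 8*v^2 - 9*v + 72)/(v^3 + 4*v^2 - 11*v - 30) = (v^2 - 5*v - 24)/(v^2 + 7*v + 10)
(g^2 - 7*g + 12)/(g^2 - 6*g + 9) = (g - 4)/(g - 3)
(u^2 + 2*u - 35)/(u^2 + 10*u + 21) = (u - 5)/(u + 3)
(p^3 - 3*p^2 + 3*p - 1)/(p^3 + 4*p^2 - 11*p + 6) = (p - 1)/(p + 6)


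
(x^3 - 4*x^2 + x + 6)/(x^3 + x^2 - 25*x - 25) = (x^2 - 5*x + 6)/(x^2 - 25)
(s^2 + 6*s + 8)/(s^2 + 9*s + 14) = (s + 4)/(s + 7)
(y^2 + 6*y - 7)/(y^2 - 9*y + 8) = (y + 7)/(y - 8)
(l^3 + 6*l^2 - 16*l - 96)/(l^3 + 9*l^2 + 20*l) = (l^2 + 2*l - 24)/(l*(l + 5))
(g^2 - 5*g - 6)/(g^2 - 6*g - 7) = (g - 6)/(g - 7)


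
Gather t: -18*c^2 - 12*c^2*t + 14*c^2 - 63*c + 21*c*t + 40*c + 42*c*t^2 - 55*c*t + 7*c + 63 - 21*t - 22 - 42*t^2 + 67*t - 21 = -4*c^2 - 16*c + t^2*(42*c - 42) + t*(-12*c^2 - 34*c + 46) + 20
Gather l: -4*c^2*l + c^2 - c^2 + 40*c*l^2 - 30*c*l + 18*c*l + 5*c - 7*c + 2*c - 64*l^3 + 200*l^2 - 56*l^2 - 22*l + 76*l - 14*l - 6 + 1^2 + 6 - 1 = -64*l^3 + l^2*(40*c + 144) + l*(-4*c^2 - 12*c + 40)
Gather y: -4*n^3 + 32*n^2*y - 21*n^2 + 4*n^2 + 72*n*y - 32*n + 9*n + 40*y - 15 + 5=-4*n^3 - 17*n^2 - 23*n + y*(32*n^2 + 72*n + 40) - 10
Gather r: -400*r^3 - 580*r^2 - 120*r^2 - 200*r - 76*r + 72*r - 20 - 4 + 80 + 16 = -400*r^3 - 700*r^2 - 204*r + 72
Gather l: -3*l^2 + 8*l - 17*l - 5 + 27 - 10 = -3*l^2 - 9*l + 12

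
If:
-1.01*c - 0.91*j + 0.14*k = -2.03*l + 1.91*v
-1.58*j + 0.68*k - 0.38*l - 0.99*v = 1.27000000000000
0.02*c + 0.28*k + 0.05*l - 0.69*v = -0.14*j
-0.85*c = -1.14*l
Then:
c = 2.77303779329398*v - 0.938675706465865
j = -0.252988441479568*v - 0.454928357738939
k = 2.02348868219938*v + 0.419492761677179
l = 2.06761589850867*v - 0.699889781136829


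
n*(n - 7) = n^2 - 7*n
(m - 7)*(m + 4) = m^2 - 3*m - 28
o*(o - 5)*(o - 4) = o^3 - 9*o^2 + 20*o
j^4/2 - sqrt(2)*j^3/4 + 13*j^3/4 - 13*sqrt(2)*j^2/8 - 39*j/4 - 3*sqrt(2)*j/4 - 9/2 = (j/2 + sqrt(2)/2)*(j + 1/2)*(j + 6)*(j - 3*sqrt(2)/2)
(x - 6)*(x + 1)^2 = x^3 - 4*x^2 - 11*x - 6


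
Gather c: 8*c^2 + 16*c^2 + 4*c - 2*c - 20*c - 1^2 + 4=24*c^2 - 18*c + 3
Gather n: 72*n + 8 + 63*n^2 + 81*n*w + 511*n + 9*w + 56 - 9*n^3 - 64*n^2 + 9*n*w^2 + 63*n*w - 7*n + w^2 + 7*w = -9*n^3 - n^2 + n*(9*w^2 + 144*w + 576) + w^2 + 16*w + 64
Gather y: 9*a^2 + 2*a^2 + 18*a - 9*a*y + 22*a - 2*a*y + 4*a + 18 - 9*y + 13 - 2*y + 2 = 11*a^2 + 44*a + y*(-11*a - 11) + 33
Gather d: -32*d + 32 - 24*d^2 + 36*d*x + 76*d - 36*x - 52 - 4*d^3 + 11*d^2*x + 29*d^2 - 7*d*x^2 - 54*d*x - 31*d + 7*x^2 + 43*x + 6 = -4*d^3 + d^2*(11*x + 5) + d*(-7*x^2 - 18*x + 13) + 7*x^2 + 7*x - 14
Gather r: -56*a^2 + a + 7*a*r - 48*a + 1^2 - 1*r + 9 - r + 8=-56*a^2 - 47*a + r*(7*a - 2) + 18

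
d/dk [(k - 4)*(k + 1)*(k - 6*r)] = 3*k^2 - 12*k*r - 6*k + 18*r - 4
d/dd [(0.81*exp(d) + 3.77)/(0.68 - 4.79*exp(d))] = 18.6091*exp(d)/(4.79*exp(d) - 0.68)^2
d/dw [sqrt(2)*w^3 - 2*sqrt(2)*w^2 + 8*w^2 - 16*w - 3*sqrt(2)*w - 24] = 3*sqrt(2)*w^2 - 4*sqrt(2)*w + 16*w - 16 - 3*sqrt(2)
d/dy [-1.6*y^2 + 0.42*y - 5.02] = 0.42 - 3.2*y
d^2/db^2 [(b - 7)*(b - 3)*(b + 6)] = 6*b - 8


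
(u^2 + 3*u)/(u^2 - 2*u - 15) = u/(u - 5)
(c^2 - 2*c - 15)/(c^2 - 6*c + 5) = (c + 3)/(c - 1)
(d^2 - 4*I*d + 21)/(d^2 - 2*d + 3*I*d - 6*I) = (d - 7*I)/(d - 2)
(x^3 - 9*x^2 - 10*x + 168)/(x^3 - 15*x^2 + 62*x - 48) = (x^2 - 3*x - 28)/(x^2 - 9*x + 8)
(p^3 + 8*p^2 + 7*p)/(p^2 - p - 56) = p*(p + 1)/(p - 8)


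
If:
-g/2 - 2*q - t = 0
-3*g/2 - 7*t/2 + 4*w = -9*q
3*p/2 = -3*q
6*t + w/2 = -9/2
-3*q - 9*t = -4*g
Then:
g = -2160/2353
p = -2448/2353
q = 1224/2353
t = -1368/2353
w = -4761/2353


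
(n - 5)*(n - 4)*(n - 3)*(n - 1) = n^4 - 13*n^3 + 59*n^2 - 107*n + 60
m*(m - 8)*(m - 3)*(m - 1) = m^4 - 12*m^3 + 35*m^2 - 24*m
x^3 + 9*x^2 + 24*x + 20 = (x + 2)^2*(x + 5)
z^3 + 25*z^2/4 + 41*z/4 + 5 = (z + 1)*(z + 5/4)*(z + 4)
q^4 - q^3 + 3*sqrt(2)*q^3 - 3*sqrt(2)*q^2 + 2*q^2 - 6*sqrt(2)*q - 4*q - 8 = (q - 2)*(q + 1)*(q + sqrt(2))*(q + 2*sqrt(2))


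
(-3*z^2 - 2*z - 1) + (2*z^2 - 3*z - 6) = -z^2 - 5*z - 7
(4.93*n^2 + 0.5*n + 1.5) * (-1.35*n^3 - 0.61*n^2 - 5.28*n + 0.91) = -6.6555*n^5 - 3.6823*n^4 - 28.3604*n^3 + 0.9313*n^2 - 7.465*n + 1.365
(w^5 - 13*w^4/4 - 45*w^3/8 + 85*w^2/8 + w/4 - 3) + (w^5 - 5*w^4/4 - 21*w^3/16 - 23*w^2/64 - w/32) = 2*w^5 - 9*w^4/2 - 111*w^3/16 + 657*w^2/64 + 7*w/32 - 3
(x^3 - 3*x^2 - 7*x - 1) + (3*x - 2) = x^3 - 3*x^2 - 4*x - 3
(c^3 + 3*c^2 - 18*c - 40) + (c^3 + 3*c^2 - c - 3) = 2*c^3 + 6*c^2 - 19*c - 43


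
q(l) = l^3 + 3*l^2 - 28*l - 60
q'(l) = 3*l^2 + 6*l - 28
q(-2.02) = 0.56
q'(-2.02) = -27.88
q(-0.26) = -52.53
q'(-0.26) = -29.36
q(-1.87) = -3.69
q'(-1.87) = -28.73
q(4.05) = -57.76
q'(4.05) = 45.51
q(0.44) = -71.65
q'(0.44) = -24.78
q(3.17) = -86.76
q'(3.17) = 21.17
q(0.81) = -80.18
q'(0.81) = -21.17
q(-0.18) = -54.87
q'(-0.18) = -28.98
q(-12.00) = -1020.00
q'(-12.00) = 332.00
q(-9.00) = -294.00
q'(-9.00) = 161.00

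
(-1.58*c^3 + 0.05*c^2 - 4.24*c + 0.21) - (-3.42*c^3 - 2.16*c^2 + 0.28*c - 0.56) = 1.84*c^3 + 2.21*c^2 - 4.52*c + 0.77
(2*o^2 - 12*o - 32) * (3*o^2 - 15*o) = 6*o^4 - 66*o^3 + 84*o^2 + 480*o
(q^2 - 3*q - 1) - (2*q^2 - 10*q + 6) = -q^2 + 7*q - 7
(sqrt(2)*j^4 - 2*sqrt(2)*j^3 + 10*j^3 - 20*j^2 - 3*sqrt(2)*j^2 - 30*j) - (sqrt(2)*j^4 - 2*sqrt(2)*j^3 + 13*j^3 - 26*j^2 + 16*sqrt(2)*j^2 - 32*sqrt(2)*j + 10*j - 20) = -3*j^3 - 19*sqrt(2)*j^2 + 6*j^2 - 40*j + 32*sqrt(2)*j + 20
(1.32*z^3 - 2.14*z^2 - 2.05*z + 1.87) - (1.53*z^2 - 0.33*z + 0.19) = 1.32*z^3 - 3.67*z^2 - 1.72*z + 1.68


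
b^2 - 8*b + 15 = (b - 5)*(b - 3)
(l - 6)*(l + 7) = l^2 + l - 42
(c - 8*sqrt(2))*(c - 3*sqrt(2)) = c^2 - 11*sqrt(2)*c + 48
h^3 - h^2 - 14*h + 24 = (h - 3)*(h - 2)*(h + 4)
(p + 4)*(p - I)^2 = p^3 + 4*p^2 - 2*I*p^2 - p - 8*I*p - 4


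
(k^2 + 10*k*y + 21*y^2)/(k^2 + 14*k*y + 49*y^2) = (k + 3*y)/(k + 7*y)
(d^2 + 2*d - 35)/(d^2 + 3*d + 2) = (d^2 + 2*d - 35)/(d^2 + 3*d + 2)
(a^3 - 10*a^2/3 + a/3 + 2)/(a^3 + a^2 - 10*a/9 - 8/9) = 3*(a - 3)/(3*a + 4)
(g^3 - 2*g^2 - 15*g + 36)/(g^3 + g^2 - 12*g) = (g - 3)/g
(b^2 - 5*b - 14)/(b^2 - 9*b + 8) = (b^2 - 5*b - 14)/(b^2 - 9*b + 8)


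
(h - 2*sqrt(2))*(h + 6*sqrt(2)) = h^2 + 4*sqrt(2)*h - 24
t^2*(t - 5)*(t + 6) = t^4 + t^3 - 30*t^2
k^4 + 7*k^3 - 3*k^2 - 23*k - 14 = (k - 2)*(k + 1)^2*(k + 7)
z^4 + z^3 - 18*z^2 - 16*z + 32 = (z - 4)*(z - 1)*(z + 2)*(z + 4)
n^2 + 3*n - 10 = (n - 2)*(n + 5)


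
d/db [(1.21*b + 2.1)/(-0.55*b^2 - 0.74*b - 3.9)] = (0.6655*b^2 + 2.31*b - 3.165)/(0.3025*b^4 + 0.814*b^3 + 4.8376*b^2 + 5.772*b + 15.21)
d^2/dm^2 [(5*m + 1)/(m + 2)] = -18/(m + 2)^3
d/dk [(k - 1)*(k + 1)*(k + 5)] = 3*k^2 + 10*k - 1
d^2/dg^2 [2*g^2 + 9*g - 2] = 4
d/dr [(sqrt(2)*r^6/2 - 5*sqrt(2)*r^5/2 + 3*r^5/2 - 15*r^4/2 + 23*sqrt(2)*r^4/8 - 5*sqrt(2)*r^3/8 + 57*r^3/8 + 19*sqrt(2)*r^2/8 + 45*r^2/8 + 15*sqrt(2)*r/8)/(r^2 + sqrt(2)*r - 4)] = (16*sqrt(2)*r^7 - 60*sqrt(2)*r^6 + 76*r^6 - 280*r^5 - 2*sqrt(2)*r^5 - 45*r^4 + 215*sqrt(2)*r^4 - 254*sqrt(2)*r^3 + 940*r^3 - 646*r^2 + 90*sqrt(2)*r^2 - 360*r - 152*sqrt(2)*r - 60*sqrt(2))/(8*(r^4 + 2*sqrt(2)*r^3 - 6*r^2 - 8*sqrt(2)*r + 16))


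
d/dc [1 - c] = -1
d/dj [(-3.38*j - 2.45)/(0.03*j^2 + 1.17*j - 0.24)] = (0.1014*j^2 + 0.147*j + 3.6777)/(0.0009*j^4 + 0.0702*j^3 + 1.3545*j^2 - 0.5616*j + 0.0576)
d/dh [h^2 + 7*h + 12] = 2*h + 7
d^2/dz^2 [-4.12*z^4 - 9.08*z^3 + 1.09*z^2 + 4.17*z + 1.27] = -49.44*z^2 - 54.48*z + 2.18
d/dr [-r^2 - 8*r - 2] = -2*r - 8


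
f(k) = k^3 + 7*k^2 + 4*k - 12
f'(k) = 3*k^2 + 14*k + 4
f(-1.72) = -3.26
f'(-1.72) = -11.20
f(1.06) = 1.30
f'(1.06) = 22.21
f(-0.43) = -12.51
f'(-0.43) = -1.47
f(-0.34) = -12.59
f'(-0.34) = -0.41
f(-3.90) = 19.55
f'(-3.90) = -4.97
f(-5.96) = 1.10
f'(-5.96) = 27.12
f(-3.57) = 17.44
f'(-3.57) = -7.75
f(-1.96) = -0.48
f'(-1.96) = -11.92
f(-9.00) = -210.00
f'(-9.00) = 121.00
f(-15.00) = -1872.00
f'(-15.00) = 469.00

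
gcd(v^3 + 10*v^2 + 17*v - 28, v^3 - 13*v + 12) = v^2 + 3*v - 4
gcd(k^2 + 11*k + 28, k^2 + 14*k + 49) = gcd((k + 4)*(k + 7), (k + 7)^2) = k + 7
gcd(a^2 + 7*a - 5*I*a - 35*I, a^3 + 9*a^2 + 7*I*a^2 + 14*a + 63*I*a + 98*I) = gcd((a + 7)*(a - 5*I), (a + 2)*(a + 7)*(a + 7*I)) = a + 7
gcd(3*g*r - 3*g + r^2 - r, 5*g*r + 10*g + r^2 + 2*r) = 1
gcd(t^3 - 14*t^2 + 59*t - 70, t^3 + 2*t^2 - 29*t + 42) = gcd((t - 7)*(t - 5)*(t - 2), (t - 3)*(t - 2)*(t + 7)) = t - 2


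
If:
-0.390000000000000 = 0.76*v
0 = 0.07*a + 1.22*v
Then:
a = 8.94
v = -0.51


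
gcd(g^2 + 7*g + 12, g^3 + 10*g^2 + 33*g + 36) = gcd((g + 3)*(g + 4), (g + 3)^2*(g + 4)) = g^2 + 7*g + 12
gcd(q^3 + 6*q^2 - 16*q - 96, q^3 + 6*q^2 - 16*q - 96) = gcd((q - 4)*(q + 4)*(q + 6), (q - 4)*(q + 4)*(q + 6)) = q^3 + 6*q^2 - 16*q - 96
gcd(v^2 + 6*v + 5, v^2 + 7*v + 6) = v + 1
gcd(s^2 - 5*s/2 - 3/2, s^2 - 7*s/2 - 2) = s + 1/2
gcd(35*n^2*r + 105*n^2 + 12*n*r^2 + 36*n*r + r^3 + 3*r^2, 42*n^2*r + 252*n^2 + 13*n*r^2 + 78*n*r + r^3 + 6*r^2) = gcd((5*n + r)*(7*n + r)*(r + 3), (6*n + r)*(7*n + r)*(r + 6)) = 7*n + r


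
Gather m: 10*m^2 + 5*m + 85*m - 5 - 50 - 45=10*m^2 + 90*m - 100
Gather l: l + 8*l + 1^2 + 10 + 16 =9*l + 27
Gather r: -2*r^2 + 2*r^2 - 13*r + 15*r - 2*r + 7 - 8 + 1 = 0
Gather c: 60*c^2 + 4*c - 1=60*c^2 + 4*c - 1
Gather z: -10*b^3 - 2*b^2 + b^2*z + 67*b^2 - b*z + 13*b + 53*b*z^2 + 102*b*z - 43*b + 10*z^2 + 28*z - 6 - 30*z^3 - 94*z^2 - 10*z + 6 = -10*b^3 + 65*b^2 - 30*b - 30*z^3 + z^2*(53*b - 84) + z*(b^2 + 101*b + 18)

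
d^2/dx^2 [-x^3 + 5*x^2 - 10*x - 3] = 10 - 6*x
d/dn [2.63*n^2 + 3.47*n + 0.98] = 5.26*n + 3.47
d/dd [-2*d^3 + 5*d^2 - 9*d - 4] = -6*d^2 + 10*d - 9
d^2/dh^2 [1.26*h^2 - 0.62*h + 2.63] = 2.52000000000000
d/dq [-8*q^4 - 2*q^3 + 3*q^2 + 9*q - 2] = -32*q^3 - 6*q^2 + 6*q + 9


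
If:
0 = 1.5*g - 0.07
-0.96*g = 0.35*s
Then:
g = 0.05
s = -0.13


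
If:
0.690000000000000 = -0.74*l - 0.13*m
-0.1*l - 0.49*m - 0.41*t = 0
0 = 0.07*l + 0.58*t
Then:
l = -0.95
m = 0.10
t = 0.11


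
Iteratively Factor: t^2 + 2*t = (t + 2)*(t)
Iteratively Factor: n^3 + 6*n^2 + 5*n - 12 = (n + 3)*(n^2 + 3*n - 4) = (n + 3)*(n + 4)*(n - 1)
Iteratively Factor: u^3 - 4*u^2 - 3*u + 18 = (u - 3)*(u^2 - u - 6) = (u - 3)*(u + 2)*(u - 3)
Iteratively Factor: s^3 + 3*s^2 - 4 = (s + 2)*(s^2 + s - 2) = (s + 2)^2*(s - 1)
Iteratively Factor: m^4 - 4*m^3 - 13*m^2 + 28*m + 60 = (m + 2)*(m^3 - 6*m^2 - m + 30) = (m - 5)*(m + 2)*(m^2 - m - 6) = (m - 5)*(m + 2)^2*(m - 3)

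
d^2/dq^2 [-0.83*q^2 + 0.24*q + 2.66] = -1.66000000000000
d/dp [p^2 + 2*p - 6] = 2*p + 2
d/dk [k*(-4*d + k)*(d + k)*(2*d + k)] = -8*d^3 - 20*d^2*k - 3*d*k^2 + 4*k^3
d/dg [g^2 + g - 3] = 2*g + 1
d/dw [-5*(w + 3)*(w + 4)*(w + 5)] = -15*w^2 - 120*w - 235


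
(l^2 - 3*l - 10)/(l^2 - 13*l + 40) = (l + 2)/(l - 8)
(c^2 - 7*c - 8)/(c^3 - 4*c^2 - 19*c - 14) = (c - 8)/(c^2 - 5*c - 14)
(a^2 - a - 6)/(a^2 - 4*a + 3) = (a + 2)/(a - 1)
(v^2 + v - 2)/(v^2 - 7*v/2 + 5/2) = 2*(v + 2)/(2*v - 5)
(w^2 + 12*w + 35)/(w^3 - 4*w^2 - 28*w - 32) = (w^2 + 12*w + 35)/(w^3 - 4*w^2 - 28*w - 32)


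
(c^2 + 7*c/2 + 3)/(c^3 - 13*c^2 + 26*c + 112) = (c + 3/2)/(c^2 - 15*c + 56)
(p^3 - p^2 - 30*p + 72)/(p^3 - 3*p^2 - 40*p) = (-p^3 + p^2 + 30*p - 72)/(p*(-p^2 + 3*p + 40))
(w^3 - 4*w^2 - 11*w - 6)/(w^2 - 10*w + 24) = (w^2 + 2*w + 1)/(w - 4)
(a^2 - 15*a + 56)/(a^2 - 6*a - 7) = (a - 8)/(a + 1)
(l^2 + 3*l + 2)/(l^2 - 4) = (l + 1)/(l - 2)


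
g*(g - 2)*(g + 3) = g^3 + g^2 - 6*g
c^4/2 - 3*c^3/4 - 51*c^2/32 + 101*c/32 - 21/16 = (c/2 + 1)*(c - 7/4)*(c - 1)*(c - 3/4)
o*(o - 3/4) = o^2 - 3*o/4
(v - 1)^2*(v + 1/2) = v^3 - 3*v^2/2 + 1/2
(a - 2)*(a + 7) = a^2 + 5*a - 14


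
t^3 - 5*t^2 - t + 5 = (t - 5)*(t - 1)*(t + 1)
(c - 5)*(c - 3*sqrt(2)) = c^2 - 5*c - 3*sqrt(2)*c + 15*sqrt(2)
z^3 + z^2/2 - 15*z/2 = z*(z - 5/2)*(z + 3)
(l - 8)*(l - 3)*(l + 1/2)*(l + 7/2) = l^4 - 7*l^3 - 73*l^2/4 + 307*l/4 + 42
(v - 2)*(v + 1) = v^2 - v - 2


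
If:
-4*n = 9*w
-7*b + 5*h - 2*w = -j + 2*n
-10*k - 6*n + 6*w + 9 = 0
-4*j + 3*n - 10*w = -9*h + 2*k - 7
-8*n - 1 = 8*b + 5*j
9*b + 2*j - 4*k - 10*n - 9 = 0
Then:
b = 229553/373073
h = 213744/373073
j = 136491/373073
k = 1298121/746146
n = -361494/373073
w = 160664/373073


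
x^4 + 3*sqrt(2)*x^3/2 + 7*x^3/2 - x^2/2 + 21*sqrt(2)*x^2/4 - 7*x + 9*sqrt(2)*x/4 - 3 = (x + 1/2)*(x + 3)*(x - sqrt(2)/2)*(x + 2*sqrt(2))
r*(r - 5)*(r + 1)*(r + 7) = r^4 + 3*r^3 - 33*r^2 - 35*r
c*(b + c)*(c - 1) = b*c^2 - b*c + c^3 - c^2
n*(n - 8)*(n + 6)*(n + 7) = n^4 + 5*n^3 - 62*n^2 - 336*n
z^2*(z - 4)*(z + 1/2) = z^4 - 7*z^3/2 - 2*z^2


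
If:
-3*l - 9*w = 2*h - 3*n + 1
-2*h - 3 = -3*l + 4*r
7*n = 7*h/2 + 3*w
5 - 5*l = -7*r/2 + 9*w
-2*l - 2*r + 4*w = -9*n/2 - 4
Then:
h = 44728/6133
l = 27077/6133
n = 16268/6133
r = -6656/6133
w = -14224/6133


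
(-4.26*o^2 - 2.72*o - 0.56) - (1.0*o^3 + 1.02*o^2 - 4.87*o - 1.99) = -1.0*o^3 - 5.28*o^2 + 2.15*o + 1.43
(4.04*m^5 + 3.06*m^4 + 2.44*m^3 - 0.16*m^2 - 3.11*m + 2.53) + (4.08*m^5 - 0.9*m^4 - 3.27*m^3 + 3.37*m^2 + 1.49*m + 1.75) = 8.12*m^5 + 2.16*m^4 - 0.83*m^3 + 3.21*m^2 - 1.62*m + 4.28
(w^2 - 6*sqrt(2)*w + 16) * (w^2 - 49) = w^4 - 6*sqrt(2)*w^3 - 33*w^2 + 294*sqrt(2)*w - 784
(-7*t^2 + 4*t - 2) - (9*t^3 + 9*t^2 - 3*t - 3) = -9*t^3 - 16*t^2 + 7*t + 1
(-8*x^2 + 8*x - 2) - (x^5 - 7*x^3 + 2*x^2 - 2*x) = -x^5 + 7*x^3 - 10*x^2 + 10*x - 2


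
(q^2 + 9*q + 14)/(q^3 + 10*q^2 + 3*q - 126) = (q + 2)/(q^2 + 3*q - 18)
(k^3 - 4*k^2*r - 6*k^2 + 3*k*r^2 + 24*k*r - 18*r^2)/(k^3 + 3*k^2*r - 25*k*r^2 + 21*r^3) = (k - 6)/(k + 7*r)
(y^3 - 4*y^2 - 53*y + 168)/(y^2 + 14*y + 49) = (y^2 - 11*y + 24)/(y + 7)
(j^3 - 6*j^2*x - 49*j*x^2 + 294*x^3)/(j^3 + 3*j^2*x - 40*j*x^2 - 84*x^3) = (j - 7*x)/(j + 2*x)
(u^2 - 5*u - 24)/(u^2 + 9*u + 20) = (u^2 - 5*u - 24)/(u^2 + 9*u + 20)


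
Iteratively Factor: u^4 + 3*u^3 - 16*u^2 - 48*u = (u + 3)*(u^3 - 16*u) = (u + 3)*(u + 4)*(u^2 - 4*u) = u*(u + 3)*(u + 4)*(u - 4)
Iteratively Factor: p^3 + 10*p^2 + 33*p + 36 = (p + 4)*(p^2 + 6*p + 9) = (p + 3)*(p + 4)*(p + 3)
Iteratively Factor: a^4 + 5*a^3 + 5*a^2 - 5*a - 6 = (a + 1)*(a^3 + 4*a^2 + a - 6) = (a + 1)*(a + 3)*(a^2 + a - 2) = (a - 1)*(a + 1)*(a + 3)*(a + 2)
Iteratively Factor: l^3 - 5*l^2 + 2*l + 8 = (l - 2)*(l^2 - 3*l - 4) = (l - 2)*(l + 1)*(l - 4)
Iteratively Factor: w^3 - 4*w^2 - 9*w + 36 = (w + 3)*(w^2 - 7*w + 12) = (w - 3)*(w + 3)*(w - 4)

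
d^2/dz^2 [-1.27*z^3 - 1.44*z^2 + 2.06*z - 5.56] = -7.62*z - 2.88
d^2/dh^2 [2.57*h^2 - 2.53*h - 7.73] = 5.14000000000000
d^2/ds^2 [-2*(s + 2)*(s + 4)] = -4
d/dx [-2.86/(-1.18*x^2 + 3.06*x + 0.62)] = (8.7516 - 6.7496*x)/(-1.18*x^2 + 3.06*x + 0.62)^2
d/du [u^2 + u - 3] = 2*u + 1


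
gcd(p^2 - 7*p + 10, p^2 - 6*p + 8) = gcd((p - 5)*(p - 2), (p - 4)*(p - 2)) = p - 2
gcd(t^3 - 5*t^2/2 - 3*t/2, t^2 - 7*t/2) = t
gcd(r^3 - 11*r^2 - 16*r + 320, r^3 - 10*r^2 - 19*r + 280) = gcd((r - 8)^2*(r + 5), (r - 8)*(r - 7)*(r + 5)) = r^2 - 3*r - 40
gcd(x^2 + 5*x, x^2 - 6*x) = x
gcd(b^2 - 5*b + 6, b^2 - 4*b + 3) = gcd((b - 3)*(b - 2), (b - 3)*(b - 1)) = b - 3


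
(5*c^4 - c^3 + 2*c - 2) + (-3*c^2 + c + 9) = 5*c^4 - c^3 - 3*c^2 + 3*c + 7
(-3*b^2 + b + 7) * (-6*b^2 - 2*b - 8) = 18*b^4 - 20*b^2 - 22*b - 56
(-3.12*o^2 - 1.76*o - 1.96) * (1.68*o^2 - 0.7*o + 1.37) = -5.2416*o^4 - 0.7728*o^3 - 6.3352*o^2 - 1.0392*o - 2.6852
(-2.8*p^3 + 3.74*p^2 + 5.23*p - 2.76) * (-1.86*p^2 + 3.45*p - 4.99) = 5.208*p^5 - 16.6164*p^4 + 17.1472*p^3 + 4.5145*p^2 - 35.6197*p + 13.7724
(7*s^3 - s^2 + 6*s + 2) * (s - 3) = 7*s^4 - 22*s^3 + 9*s^2 - 16*s - 6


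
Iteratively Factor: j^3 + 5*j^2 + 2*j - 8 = (j - 1)*(j^2 + 6*j + 8) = (j - 1)*(j + 4)*(j + 2)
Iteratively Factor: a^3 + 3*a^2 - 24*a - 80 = (a - 5)*(a^2 + 8*a + 16) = (a - 5)*(a + 4)*(a + 4)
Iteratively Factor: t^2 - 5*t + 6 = (t - 2)*(t - 3)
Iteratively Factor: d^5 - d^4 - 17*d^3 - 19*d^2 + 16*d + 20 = (d - 5)*(d^4 + 4*d^3 + 3*d^2 - 4*d - 4) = (d - 5)*(d + 2)*(d^3 + 2*d^2 - d - 2) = (d - 5)*(d + 1)*(d + 2)*(d^2 + d - 2) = (d - 5)*(d + 1)*(d + 2)^2*(d - 1)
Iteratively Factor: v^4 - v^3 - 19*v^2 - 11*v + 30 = (v - 1)*(v^3 - 19*v - 30) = (v - 1)*(v + 2)*(v^2 - 2*v - 15) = (v - 5)*(v - 1)*(v + 2)*(v + 3)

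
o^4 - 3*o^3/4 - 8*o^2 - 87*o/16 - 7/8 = (o - 7/2)*(o + 1/4)*(o + 1/2)*(o + 2)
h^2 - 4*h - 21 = (h - 7)*(h + 3)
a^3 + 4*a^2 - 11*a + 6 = (a - 1)^2*(a + 6)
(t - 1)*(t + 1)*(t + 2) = t^3 + 2*t^2 - t - 2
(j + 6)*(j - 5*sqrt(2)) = j^2 - 5*sqrt(2)*j + 6*j - 30*sqrt(2)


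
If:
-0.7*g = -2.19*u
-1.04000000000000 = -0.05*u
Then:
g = 65.07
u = 20.80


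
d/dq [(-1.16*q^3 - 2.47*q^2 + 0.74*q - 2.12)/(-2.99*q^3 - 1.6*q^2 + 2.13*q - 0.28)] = (-1.77635683940025e-15*q^5 - 5.5293*q^4 - 0.5164*q^3 - 22.1191*q^2 - 5.4008*q + 4.3084)/(8.9401*q^6 + 9.568*q^5 - 10.1774*q^4 - 5.1416*q^3 + 5.4329*q^2 - 1.1928*q + 0.0784)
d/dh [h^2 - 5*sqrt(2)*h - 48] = 2*h - 5*sqrt(2)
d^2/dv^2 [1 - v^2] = -2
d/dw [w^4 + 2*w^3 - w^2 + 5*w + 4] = 4*w^3 + 6*w^2 - 2*w + 5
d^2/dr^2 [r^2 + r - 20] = 2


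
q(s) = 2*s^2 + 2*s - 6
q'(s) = 4*s + 2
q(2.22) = 8.30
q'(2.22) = 10.88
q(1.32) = 0.12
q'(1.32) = 7.28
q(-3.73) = 14.37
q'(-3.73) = -12.92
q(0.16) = -5.63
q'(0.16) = 2.64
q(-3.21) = 8.19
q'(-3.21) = -10.84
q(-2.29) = -0.09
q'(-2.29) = -7.16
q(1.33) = 0.20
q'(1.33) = 7.32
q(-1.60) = -4.08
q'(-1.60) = -4.40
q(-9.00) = 138.00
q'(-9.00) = -34.00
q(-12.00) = 258.00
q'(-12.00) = -46.00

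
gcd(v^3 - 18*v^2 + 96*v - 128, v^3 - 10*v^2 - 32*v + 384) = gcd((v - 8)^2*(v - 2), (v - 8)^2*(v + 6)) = v^2 - 16*v + 64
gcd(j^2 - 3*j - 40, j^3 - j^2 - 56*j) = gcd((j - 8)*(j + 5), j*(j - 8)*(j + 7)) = j - 8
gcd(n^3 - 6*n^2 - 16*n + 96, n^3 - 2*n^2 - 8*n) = n - 4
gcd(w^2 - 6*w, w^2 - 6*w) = w^2 - 6*w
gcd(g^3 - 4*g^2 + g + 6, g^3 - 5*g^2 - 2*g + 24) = g - 3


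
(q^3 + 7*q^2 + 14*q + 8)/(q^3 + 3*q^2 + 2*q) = (q + 4)/q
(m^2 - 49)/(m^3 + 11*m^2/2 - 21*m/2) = 2*(m - 7)/(m*(2*m - 3))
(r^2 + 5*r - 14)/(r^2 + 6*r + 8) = (r^2 + 5*r - 14)/(r^2 + 6*r + 8)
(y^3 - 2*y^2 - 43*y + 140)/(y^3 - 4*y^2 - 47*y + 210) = (y - 4)/(y - 6)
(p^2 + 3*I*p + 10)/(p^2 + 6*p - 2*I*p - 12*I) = (p + 5*I)/(p + 6)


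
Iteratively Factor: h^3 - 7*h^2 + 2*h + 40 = (h - 5)*(h^2 - 2*h - 8) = (h - 5)*(h - 4)*(h + 2)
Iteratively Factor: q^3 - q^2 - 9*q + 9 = (q + 3)*(q^2 - 4*q + 3) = (q - 3)*(q + 3)*(q - 1)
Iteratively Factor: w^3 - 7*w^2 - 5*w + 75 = (w - 5)*(w^2 - 2*w - 15) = (w - 5)*(w + 3)*(w - 5)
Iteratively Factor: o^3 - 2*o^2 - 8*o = (o - 4)*(o^2 + 2*o) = (o - 4)*(o + 2)*(o)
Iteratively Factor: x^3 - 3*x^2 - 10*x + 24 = (x - 4)*(x^2 + x - 6) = (x - 4)*(x - 2)*(x + 3)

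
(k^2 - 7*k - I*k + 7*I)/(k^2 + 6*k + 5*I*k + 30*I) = (k^2 - k*(7 + I) + 7*I)/(k^2 + k*(6 + 5*I) + 30*I)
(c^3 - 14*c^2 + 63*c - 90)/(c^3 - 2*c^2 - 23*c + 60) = (c^2 - 11*c + 30)/(c^2 + c - 20)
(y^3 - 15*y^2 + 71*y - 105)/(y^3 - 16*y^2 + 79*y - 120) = (y - 7)/(y - 8)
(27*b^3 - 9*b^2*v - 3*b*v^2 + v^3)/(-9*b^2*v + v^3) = (-3*b + v)/v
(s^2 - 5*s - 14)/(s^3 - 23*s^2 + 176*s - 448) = (s + 2)/(s^2 - 16*s + 64)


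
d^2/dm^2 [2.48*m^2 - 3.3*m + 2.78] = 4.96000000000000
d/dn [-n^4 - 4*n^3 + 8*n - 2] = -4*n^3 - 12*n^2 + 8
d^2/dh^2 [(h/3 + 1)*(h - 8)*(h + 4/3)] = 2*h - 22/9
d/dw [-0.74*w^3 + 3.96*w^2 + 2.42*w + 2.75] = -2.22*w^2 + 7.92*w + 2.42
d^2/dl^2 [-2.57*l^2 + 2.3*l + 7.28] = -5.14000000000000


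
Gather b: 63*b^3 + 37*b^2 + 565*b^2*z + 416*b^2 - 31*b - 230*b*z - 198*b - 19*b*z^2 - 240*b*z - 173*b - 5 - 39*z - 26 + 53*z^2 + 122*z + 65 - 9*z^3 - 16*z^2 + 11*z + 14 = 63*b^3 + b^2*(565*z + 453) + b*(-19*z^2 - 470*z - 402) - 9*z^3 + 37*z^2 + 94*z + 48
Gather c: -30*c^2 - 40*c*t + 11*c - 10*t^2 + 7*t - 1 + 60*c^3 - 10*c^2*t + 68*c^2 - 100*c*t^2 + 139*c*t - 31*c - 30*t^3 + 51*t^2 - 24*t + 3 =60*c^3 + c^2*(38 - 10*t) + c*(-100*t^2 + 99*t - 20) - 30*t^3 + 41*t^2 - 17*t + 2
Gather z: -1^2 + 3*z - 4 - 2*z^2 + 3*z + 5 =-2*z^2 + 6*z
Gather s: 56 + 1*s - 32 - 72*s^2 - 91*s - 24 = -72*s^2 - 90*s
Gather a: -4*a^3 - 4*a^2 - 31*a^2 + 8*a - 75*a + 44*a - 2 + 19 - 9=-4*a^3 - 35*a^2 - 23*a + 8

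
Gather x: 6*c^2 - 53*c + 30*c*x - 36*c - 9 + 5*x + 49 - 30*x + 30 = 6*c^2 - 89*c + x*(30*c - 25) + 70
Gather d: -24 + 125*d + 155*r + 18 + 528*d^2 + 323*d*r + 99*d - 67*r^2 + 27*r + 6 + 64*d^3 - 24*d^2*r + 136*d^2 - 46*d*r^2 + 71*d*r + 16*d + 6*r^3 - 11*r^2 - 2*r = 64*d^3 + d^2*(664 - 24*r) + d*(-46*r^2 + 394*r + 240) + 6*r^3 - 78*r^2 + 180*r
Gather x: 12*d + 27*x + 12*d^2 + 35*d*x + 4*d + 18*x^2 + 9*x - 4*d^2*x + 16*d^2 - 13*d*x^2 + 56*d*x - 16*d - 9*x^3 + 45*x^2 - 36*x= 28*d^2 - 9*x^3 + x^2*(63 - 13*d) + x*(-4*d^2 + 91*d)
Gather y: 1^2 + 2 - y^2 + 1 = 4 - y^2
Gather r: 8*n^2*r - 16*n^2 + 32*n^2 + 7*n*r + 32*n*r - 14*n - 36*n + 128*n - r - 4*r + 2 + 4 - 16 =16*n^2 + 78*n + r*(8*n^2 + 39*n - 5) - 10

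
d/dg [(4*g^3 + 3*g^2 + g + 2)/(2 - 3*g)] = (-24*g^3 + 15*g^2 + 12*g + 8)/(9*g^2 - 12*g + 4)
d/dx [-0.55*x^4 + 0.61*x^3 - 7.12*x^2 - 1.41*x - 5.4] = -2.2*x^3 + 1.83*x^2 - 14.24*x - 1.41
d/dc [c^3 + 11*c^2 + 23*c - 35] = 3*c^2 + 22*c + 23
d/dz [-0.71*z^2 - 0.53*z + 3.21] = -1.42*z - 0.53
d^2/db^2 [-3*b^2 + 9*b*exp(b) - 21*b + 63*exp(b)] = 9*b*exp(b) + 81*exp(b) - 6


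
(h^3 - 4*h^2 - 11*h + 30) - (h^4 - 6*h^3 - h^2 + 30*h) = -h^4 + 7*h^3 - 3*h^2 - 41*h + 30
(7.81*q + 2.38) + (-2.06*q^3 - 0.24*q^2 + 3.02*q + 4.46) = -2.06*q^3 - 0.24*q^2 + 10.83*q + 6.84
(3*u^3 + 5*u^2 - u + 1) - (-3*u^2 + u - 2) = 3*u^3 + 8*u^2 - 2*u + 3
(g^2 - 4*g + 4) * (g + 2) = g^3 - 2*g^2 - 4*g + 8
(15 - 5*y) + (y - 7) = 8 - 4*y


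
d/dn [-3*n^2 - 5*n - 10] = -6*n - 5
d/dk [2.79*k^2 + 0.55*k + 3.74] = 5.58*k + 0.55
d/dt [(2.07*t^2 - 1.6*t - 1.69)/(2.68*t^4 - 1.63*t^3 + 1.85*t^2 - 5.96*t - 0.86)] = (-11.0952*t^5 + 16.2381*t^4 + 12.9008*t^3 - 17.6413*t^2 + 2.6926*t - 8.6964)/(7.1824*t^8 - 8.7368*t^7 + 12.5729*t^6 - 37.9766*t^5 + 18.2425*t^4 - 19.2484*t^3 + 32.3396*t^2 + 10.2512*t + 0.7396)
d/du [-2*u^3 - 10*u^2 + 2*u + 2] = -6*u^2 - 20*u + 2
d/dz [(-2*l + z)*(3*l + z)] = l + 2*z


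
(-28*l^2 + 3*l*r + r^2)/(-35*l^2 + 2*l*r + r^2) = (-4*l + r)/(-5*l + r)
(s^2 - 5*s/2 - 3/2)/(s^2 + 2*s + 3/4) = 2*(s - 3)/(2*s + 3)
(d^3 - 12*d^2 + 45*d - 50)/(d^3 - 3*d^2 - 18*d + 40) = (d - 5)/(d + 4)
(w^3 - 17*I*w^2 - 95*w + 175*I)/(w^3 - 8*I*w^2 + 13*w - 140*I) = (w - 5*I)/(w + 4*I)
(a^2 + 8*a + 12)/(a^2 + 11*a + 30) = (a + 2)/(a + 5)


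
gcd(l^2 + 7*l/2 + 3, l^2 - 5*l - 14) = l + 2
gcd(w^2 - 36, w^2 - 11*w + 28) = 1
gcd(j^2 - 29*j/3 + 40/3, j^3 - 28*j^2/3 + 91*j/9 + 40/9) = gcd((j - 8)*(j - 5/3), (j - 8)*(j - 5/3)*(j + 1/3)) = j^2 - 29*j/3 + 40/3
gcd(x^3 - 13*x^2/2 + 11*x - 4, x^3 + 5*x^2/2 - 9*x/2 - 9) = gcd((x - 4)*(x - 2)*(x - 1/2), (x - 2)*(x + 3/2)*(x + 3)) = x - 2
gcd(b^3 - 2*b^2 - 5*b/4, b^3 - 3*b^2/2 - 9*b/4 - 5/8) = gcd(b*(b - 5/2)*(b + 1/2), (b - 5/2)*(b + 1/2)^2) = b^2 - 2*b - 5/4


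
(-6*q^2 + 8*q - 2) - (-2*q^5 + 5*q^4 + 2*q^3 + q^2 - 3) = 2*q^5 - 5*q^4 - 2*q^3 - 7*q^2 + 8*q + 1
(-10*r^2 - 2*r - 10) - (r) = -10*r^2 - 3*r - 10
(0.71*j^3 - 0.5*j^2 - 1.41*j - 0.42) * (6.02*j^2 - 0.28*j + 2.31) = 4.2742*j^5 - 3.2088*j^4 - 6.7081*j^3 - 3.2886*j^2 - 3.1395*j - 0.9702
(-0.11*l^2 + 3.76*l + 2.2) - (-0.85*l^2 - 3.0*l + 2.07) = 0.74*l^2 + 6.76*l + 0.13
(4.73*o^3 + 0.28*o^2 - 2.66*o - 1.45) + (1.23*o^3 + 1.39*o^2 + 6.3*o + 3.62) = 5.96*o^3 + 1.67*o^2 + 3.64*o + 2.17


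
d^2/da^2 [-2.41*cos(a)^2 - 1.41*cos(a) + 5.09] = 1.41*cos(a) + 4.82*cos(2*a)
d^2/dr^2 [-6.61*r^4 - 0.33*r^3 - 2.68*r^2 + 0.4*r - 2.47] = -79.32*r^2 - 1.98*r - 5.36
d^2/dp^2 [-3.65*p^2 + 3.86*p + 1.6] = -7.30000000000000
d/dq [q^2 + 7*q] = 2*q + 7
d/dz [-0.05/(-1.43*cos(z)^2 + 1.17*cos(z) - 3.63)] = (0.143*cos(z) - 0.0585)*sin(z)/(1.43*cos(z)^2 - 1.17*cos(z) + 3.63)^2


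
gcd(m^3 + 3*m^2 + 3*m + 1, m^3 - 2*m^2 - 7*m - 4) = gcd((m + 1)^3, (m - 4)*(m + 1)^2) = m^2 + 2*m + 1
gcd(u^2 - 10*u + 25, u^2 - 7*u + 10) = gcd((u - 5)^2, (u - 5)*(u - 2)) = u - 5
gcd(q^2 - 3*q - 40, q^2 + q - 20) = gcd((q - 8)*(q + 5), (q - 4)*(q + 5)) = q + 5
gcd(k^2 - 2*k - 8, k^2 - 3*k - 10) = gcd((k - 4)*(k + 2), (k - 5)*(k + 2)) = k + 2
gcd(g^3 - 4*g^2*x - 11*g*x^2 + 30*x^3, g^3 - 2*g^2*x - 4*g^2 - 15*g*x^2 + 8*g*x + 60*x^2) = -g^2 + 2*g*x + 15*x^2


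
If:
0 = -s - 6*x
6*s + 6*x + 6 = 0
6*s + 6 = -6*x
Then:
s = -6/5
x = 1/5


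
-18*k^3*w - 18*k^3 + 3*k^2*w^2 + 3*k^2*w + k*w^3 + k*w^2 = (-3*k + w)*(6*k + w)*(k*w + k)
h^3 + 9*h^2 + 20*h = h*(h + 4)*(h + 5)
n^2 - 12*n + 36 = (n - 6)^2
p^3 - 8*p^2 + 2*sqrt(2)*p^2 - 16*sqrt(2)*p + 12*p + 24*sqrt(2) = (p - 6)*(p - 2)*(p + 2*sqrt(2))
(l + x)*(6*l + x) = 6*l^2 + 7*l*x + x^2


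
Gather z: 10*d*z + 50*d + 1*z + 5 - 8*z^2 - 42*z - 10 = 50*d - 8*z^2 + z*(10*d - 41) - 5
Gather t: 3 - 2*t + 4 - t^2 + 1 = -t^2 - 2*t + 8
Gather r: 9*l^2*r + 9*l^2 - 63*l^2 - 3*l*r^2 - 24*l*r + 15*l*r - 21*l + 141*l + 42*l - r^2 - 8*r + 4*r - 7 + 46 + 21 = -54*l^2 + 162*l + r^2*(-3*l - 1) + r*(9*l^2 - 9*l - 4) + 60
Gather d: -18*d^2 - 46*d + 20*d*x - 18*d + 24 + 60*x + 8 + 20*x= -18*d^2 + d*(20*x - 64) + 80*x + 32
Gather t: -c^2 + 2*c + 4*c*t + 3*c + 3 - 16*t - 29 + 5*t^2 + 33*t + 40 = -c^2 + 5*c + 5*t^2 + t*(4*c + 17) + 14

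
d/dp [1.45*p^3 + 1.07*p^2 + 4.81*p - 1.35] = 4.35*p^2 + 2.14*p + 4.81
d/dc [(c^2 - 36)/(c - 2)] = (-c^2 + 2*c*(c - 2) + 36)/(c - 2)^2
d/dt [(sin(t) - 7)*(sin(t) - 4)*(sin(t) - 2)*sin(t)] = (4*sin(t)^3 - 39*sin(t)^2 + 100*sin(t) - 56)*cos(t)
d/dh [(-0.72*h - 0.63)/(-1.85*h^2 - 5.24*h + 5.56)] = (1.332*h^2 + 3.7728*h - (0.72*h + 0.63)*(3.7*h + 5.24) - 4.0032)/(1.85*h^2 + 5.24*h - 5.56)^2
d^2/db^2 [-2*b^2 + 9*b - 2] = -4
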